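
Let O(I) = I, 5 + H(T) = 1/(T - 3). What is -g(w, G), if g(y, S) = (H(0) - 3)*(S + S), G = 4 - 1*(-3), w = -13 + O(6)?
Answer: 350/3 ≈ 116.67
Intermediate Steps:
H(T) = -5 + 1/(-3 + T) (H(T) = -5 + 1/(T - 3) = -5 + 1/(-3 + T))
w = -7 (w = -13 + 6 = -7)
G = 7 (G = 4 + 3 = 7)
g(y, S) = -50*S/3 (g(y, S) = ((16 - 5*0)/(-3 + 0) - 3)*(S + S) = ((16 + 0)/(-3) - 3)*(2*S) = (-⅓*16 - 3)*(2*S) = (-16/3 - 3)*(2*S) = -50*S/3)
-g(w, G) = -(-50)*7/3 = -1*(-350/3) = 350/3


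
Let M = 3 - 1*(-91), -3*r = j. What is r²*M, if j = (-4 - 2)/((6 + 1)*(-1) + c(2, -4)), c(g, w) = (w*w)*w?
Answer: 376/5041 ≈ 0.074588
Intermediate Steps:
c(g, w) = w³ (c(g, w) = w²*w = w³)
j = 6/71 (j = (-4 - 2)/((6 + 1)*(-1) + (-4)³) = -6/(7*(-1) - 64) = -6/(-7 - 64) = -6/(-71) = -6*(-1/71) = 6/71 ≈ 0.084507)
r = -2/71 (r = -⅓*6/71 = -2/71 ≈ -0.028169)
M = 94 (M = 3 + 91 = 94)
r²*M = (-2/71)²*94 = (4/5041)*94 = 376/5041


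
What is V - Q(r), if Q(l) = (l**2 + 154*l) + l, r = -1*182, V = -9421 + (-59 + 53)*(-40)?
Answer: -14095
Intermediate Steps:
V = -9181 (V = -9421 - 6*(-40) = -9421 + 240 = -9181)
r = -182
Q(l) = l**2 + 155*l
V - Q(r) = -9181 - (-182)*(155 - 182) = -9181 - (-182)*(-27) = -9181 - 1*4914 = -9181 - 4914 = -14095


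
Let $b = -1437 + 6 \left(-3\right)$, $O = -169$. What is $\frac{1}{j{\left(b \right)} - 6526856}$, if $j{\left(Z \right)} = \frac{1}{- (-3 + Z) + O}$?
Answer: $- \frac{1289}{8413117383} \approx -1.5321 \cdot 10^{-7}$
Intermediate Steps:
$b = -1455$ ($b = -1437 - 18 = -1455$)
$j{\left(Z \right)} = \frac{1}{-166 - Z}$ ($j{\left(Z \right)} = \frac{1}{- (-3 + Z) - 169} = \frac{1}{\left(3 - Z\right) - 169} = \frac{1}{-166 - Z}$)
$\frac{1}{j{\left(b \right)} - 6526856} = \frac{1}{- \frac{1}{166 - 1455} - 6526856} = \frac{1}{- \frac{1}{-1289} - 6526856} = \frac{1}{\left(-1\right) \left(- \frac{1}{1289}\right) - 6526856} = \frac{1}{\frac{1}{1289} - 6526856} = \frac{1}{- \frac{8413117383}{1289}} = - \frac{1289}{8413117383}$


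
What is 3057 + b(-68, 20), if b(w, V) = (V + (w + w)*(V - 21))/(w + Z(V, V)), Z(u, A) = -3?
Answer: 216891/71 ≈ 3054.8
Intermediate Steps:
b(w, V) = (V + 2*w*(-21 + V))/(-3 + w) (b(w, V) = (V + (w + w)*(V - 21))/(w - 3) = (V + (2*w)*(-21 + V))/(-3 + w) = (V + 2*w*(-21 + V))/(-3 + w))
3057 + b(-68, 20) = 3057 + (20 - 42*(-68) + 2*20*(-68))/(-3 - 68) = 3057 + (20 + 2856 - 2720)/(-71) = 3057 - 1/71*156 = 3057 - 156/71 = 216891/71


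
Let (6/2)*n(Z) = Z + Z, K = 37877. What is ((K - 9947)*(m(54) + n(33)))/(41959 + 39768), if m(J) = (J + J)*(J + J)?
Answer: 326389980/81727 ≈ 3993.7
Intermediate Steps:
m(J) = 4*J² (m(J) = (2*J)*(2*J) = 4*J²)
n(Z) = 2*Z/3 (n(Z) = (Z + Z)/3 = (2*Z)/3 = 2*Z/3)
((K - 9947)*(m(54) + n(33)))/(41959 + 39768) = ((37877 - 9947)*(4*54² + (⅔)*33))/(41959 + 39768) = (27930*(4*2916 + 22))/81727 = (27930*(11664 + 22))*(1/81727) = (27930*11686)*(1/81727) = 326389980*(1/81727) = 326389980/81727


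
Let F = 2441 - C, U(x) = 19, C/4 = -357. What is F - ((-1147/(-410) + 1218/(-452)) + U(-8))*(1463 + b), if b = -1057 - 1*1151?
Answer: 83860259/4633 ≈ 18101.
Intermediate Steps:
b = -2208 (b = -1057 - 1151 = -2208)
C = -1428 (C = 4*(-357) = -1428)
F = 3869 (F = 2441 - 1*(-1428) = 2441 + 1428 = 3869)
F - ((-1147/(-410) + 1218/(-452)) + U(-8))*(1463 + b) = 3869 - ((-1147/(-410) + 1218/(-452)) + 19)*(1463 - 2208) = 3869 - ((-1147*(-1/410) + 1218*(-1/452)) + 19)*(-745) = 3869 - ((1147/410 - 609/226) + 19)*(-745) = 3869 - (2383/23165 + 19)*(-745) = 3869 - 442518*(-745)/23165 = 3869 - 1*(-65935182/4633) = 3869 + 65935182/4633 = 83860259/4633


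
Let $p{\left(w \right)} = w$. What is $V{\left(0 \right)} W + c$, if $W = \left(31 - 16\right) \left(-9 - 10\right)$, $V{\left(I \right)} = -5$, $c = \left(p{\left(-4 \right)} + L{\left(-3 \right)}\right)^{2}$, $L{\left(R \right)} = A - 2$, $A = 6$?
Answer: $1425$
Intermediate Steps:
$L{\left(R \right)} = 4$ ($L{\left(R \right)} = 6 - 2 = 4$)
$c = 0$ ($c = \left(-4 + 4\right)^{2} = 0^{2} = 0$)
$W = -285$ ($W = 15 \left(-19\right) = -285$)
$V{\left(0 \right)} W + c = \left(-5\right) \left(-285\right) + 0 = 1425 + 0 = 1425$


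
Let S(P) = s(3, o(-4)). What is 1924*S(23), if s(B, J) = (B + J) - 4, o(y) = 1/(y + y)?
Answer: -4329/2 ≈ -2164.5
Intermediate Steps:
o(y) = 1/(2*y)
s(B, J) = -4 + B + J
S(P) = -9/8 (S(P) = -4 + 3 + (½)/(-4) = -4 + 3 + (½)*(-¼) = -4 + 3 - ⅛ = -9/8)
1924*S(23) = 1924*(-9/8) = -4329/2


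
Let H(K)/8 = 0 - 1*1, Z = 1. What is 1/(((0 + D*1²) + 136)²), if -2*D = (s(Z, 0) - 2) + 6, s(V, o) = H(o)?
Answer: 1/19044 ≈ 5.2510e-5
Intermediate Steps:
H(K) = -8 (H(K) = 8*(0 - 1*1) = 8*(0 - 1) = 8*(-1) = -8)
s(V, o) = -8
D = 2 (D = -((-8 - 2) + 6)/2 = -(-10 + 6)/2 = -½*(-4) = 2)
1/(((0 + D*1²) + 136)²) = 1/(((0 + 2*1²) + 136)²) = 1/(((0 + 2*1) + 136)²) = 1/(((0 + 2) + 136)²) = 1/((2 + 136)²) = 1/(138²) = 1/19044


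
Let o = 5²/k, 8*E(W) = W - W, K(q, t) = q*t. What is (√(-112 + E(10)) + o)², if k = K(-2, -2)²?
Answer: -28047/256 + 25*I*√7/2 ≈ -109.56 + 33.072*I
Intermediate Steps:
E(W) = 0 (E(W) = (W - W)/8 = (⅛)*0 = 0)
k = 16 (k = (-2*(-2))² = 4² = 16)
o = 25/16 (o = 5²/16 = 25*(1/16) = 25/16 ≈ 1.5625)
(√(-112 + E(10)) + o)² = (√(-112 + 0) + 25/16)² = (√(-112) + 25/16)² = (4*I*√7 + 25/16)² = (25/16 + 4*I*√7)²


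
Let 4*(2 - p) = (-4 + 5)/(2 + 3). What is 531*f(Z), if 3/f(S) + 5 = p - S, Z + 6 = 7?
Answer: -1180/3 ≈ -393.33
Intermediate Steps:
Z = 1 (Z = -6 + 7 = 1)
p = 39/20 (p = 2 - (-4 + 5)/(4*(2 + 3)) = 2 - 1/(4*5) = 2 - 1/4*1/5 = 2 - 1/20 = 39/20 ≈ 1.9500)
f(S) = 3/(-61/20 - S) (f(S) = 3/(-5 + (39/20 - S)) = 3/(-61/20 - S))
531*f(Z) = 531*(-60/(61 + 20*1)) = 531*(-60/(61 + 20)) = 531*(-60/81) = 531*(-60*1/81) = 531*(-20/27) = -1180/3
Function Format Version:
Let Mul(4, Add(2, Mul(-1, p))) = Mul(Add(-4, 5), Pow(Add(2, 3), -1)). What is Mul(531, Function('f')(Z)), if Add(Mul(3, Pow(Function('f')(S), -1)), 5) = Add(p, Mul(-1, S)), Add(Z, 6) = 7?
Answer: Rational(-1180, 3) ≈ -393.33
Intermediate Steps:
Z = 1 (Z = Add(-6, 7) = 1)
p = Rational(39, 20) (p = Add(2, Mul(Rational(-1, 4), Mul(Add(-4, 5), Pow(Add(2, 3), -1)))) = Add(2, Mul(Rational(-1, 4), Mul(1, Pow(5, -1)))) = Add(2, Mul(Rational(-1, 4), Mul(1, Rational(1, 5)))) = Add(2, Mul(Rational(-1, 4), Rational(1, 5))) = Add(2, Rational(-1, 20)) = Rational(39, 20) ≈ 1.9500)
Function('f')(S) = Mul(3, Pow(Add(Rational(-61, 20), Mul(-1, S)), -1)) (Function('f')(S) = Mul(3, Pow(Add(-5, Add(Rational(39, 20), Mul(-1, S))), -1)) = Mul(3, Pow(Add(Rational(-61, 20), Mul(-1, S)), -1)))
Mul(531, Function('f')(Z)) = Mul(531, Mul(-60, Pow(Add(61, Mul(20, 1)), -1))) = Mul(531, Mul(-60, Pow(Add(61, 20), -1))) = Mul(531, Mul(-60, Pow(81, -1))) = Mul(531, Mul(-60, Rational(1, 81))) = Mul(531, Rational(-20, 27)) = Rational(-1180, 3)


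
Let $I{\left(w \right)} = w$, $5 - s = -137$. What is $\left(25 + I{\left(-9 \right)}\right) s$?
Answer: $2272$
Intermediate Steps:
$s = 142$ ($s = 5 - -137 = 5 + 137 = 142$)
$\left(25 + I{\left(-9 \right)}\right) s = \left(25 - 9\right) 142 = 16 \cdot 142 = 2272$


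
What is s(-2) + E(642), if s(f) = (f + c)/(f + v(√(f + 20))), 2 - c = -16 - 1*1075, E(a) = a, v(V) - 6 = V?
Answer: -1540 + 3273*√2/2 ≈ 774.36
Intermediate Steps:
v(V) = 6 + V
c = 1093 (c = 2 - (-16 - 1*1075) = 2 - (-16 - 1075) = 2 - 1*(-1091) = 2 + 1091 = 1093)
s(f) = (1093 + f)/(6 + f + √(20 + f)) (s(f) = (f + 1093)/(f + (6 + √(f + 20))) = (1093 + f)/(f + (6 + √(20 + f))) = (1093 + f)/(6 + f + √(20 + f)))
s(-2) + E(642) = (1093 - 2)/(6 - 2 + √(20 - 2)) + 642 = 1091/(6 - 2 + √18) + 642 = 1091/(6 - 2 + 3*√2) + 642 = 1091/(4 + 3*√2) + 642 = 642 + 1091/(4 + 3*√2)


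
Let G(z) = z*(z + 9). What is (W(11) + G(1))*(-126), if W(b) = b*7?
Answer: -10962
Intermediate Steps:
W(b) = 7*b
G(z) = z*(9 + z)
(W(11) + G(1))*(-126) = (7*11 + 1*(9 + 1))*(-126) = (77 + 1*10)*(-126) = (77 + 10)*(-126) = 87*(-126) = -10962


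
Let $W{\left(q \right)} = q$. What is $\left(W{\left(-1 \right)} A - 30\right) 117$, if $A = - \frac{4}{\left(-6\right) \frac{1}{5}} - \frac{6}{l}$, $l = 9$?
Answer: $-3822$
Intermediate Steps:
$A = \frac{8}{3}$ ($A = - \frac{4}{\left(-6\right) \frac{1}{5}} - \frac{6}{9} = - \frac{4}{\left(-6\right) \frac{1}{5}} - \frac{2}{3} = - \frac{4}{- \frac{6}{5}} - \frac{2}{3} = \left(-4\right) \left(- \frac{5}{6}\right) - \frac{2}{3} = \frac{10}{3} - \frac{2}{3} = \frac{8}{3} \approx 2.6667$)
$\left(W{\left(-1 \right)} A - 30\right) 117 = \left(\left(-1\right) \frac{8}{3} - 30\right) 117 = \left(- \frac{8}{3} - 30\right) 117 = \left(- \frac{98}{3}\right) 117 = -3822$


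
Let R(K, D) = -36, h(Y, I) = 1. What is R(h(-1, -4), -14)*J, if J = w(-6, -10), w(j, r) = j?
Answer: 216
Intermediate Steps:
J = -6
R(h(-1, -4), -14)*J = -36*(-6) = 216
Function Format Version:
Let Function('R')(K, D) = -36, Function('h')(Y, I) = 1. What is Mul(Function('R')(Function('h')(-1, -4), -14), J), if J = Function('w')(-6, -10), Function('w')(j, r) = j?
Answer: 216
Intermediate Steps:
J = -6
Mul(Function('R')(Function('h')(-1, -4), -14), J) = Mul(-36, -6) = 216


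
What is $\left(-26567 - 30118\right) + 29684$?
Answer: $-27001$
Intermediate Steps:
$\left(-26567 - 30118\right) + 29684 = -56685 + 29684 = -27001$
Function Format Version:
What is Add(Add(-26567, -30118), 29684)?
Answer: -27001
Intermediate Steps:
Add(Add(-26567, -30118), 29684) = Add(-56685, 29684) = -27001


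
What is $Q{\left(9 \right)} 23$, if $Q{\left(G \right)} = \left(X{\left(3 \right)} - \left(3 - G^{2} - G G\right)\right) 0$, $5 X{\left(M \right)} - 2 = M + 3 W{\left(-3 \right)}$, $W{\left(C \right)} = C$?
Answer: $0$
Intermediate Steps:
$X{\left(M \right)} = - \frac{7}{5} + \frac{M}{5}$ ($X{\left(M \right)} = \frac{2}{5} + \frac{M + 3 \left(-3\right)}{5} = \frac{2}{5} + \frac{M - 9}{5} = \frac{2}{5} + \frac{-9 + M}{5} = \frac{2}{5} + \left(- \frac{9}{5} + \frac{M}{5}\right) = - \frac{7}{5} + \frac{M}{5}$)
$Q{\left(G \right)} = 0$ ($Q{\left(G \right)} = \left(\left(- \frac{7}{5} + \frac{1}{5} \cdot 3\right) - \left(3 - G^{2} - G G\right)\right) 0 = \left(\left(- \frac{7}{5} + \frac{3}{5}\right) + \left(\left(G^{2} + G^{2}\right) - 3\right)\right) 0 = \left(- \frac{4}{5} + \left(2 G^{2} - 3\right)\right) 0 = \left(- \frac{4}{5} + \left(-3 + 2 G^{2}\right)\right) 0 = \left(- \frac{19}{5} + 2 G^{2}\right) 0 = 0$)
$Q{\left(9 \right)} 23 = 0 \cdot 23 = 0$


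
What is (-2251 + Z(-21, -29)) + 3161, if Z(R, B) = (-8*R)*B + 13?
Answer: -3949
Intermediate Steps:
Z(R, B) = 13 - 8*B*R (Z(R, B) = -8*B*R + 13 = 13 - 8*B*R)
(-2251 + Z(-21, -29)) + 3161 = (-2251 + (13 - 8*(-29)*(-21))) + 3161 = (-2251 + (13 - 4872)) + 3161 = (-2251 - 4859) + 3161 = -7110 + 3161 = -3949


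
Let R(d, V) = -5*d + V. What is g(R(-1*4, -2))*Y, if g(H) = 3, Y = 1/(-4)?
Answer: -¾ ≈ -0.75000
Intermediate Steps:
R(d, V) = V - 5*d
Y = -¼ ≈ -0.25000
g(R(-1*4, -2))*Y = 3*(-¼) = -¾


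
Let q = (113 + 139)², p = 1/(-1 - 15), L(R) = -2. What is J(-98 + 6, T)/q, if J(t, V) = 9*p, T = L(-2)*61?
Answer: -1/112896 ≈ -8.8577e-6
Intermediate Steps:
p = -1/16 (p = 1/(-16) = -1/16 ≈ -0.062500)
T = -122 (T = -2*61 = -122)
J(t, V) = -9/16 (J(t, V) = 9*(-1/16) = -9/16)
q = 63504 (q = 252² = 63504)
J(-98 + 6, T)/q = -9/16/63504 = -9/16*1/63504 = -1/112896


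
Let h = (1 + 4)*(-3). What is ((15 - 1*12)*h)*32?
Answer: -1440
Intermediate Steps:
h = -15 (h = 5*(-3) = -15)
((15 - 1*12)*h)*32 = ((15 - 1*12)*(-15))*32 = ((15 - 12)*(-15))*32 = (3*(-15))*32 = -45*32 = -1440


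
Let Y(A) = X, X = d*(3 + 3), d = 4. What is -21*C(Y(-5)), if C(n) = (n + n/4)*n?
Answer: -15120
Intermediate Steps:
X = 24 (X = 4*(3 + 3) = 4*6 = 24)
Y(A) = 24
C(n) = 5*n**2/4 (C(n) = (n + n*(1/4))*n = (n + n/4)*n = (5*n/4)*n = 5*n**2/4)
-21*C(Y(-5)) = -105*24**2/4 = -105*576/4 = -21*720 = -15120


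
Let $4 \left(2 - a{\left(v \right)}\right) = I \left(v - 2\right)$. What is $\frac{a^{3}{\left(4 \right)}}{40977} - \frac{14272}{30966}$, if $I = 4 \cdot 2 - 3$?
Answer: $- \frac{779770153}{1691858376} \approx -0.4609$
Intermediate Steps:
$I = 5$ ($I = 8 - 3 = 5$)
$a{\left(v \right)} = \frac{9}{2} - \frac{5 v}{4}$ ($a{\left(v \right)} = 2 - \frac{5 \left(v - 2\right)}{4} = 2 - \frac{5 \left(-2 + v\right)}{4} = 2 - \frac{-10 + 5 v}{4} = 2 - \left(- \frac{5}{2} + \frac{5 v}{4}\right) = \frac{9}{2} - \frac{5 v}{4}$)
$\frac{a^{3}{\left(4 \right)}}{40977} - \frac{14272}{30966} = \frac{\left(\frac{9}{2} - 5\right)^{3}}{40977} - \frac{14272}{30966} = \left(\frac{9}{2} - 5\right)^{3} \cdot \frac{1}{40977} - \frac{7136}{15483} = \left(- \frac{1}{2}\right)^{3} \cdot \frac{1}{40977} - \frac{7136}{15483} = \left(- \frac{1}{8}\right) \frac{1}{40977} - \frac{7136}{15483} = - \frac{1}{327816} - \frac{7136}{15483} = - \frac{779770153}{1691858376}$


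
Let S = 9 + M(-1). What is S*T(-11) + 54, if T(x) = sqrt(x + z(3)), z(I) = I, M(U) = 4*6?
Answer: 54 + 66*I*sqrt(2) ≈ 54.0 + 93.338*I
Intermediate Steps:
M(U) = 24
S = 33 (S = 9 + 24 = 33)
T(x) = sqrt(3 + x) (T(x) = sqrt(x + 3) = sqrt(3 + x))
S*T(-11) + 54 = 33*sqrt(3 - 11) + 54 = 33*sqrt(-8) + 54 = 33*(2*I*sqrt(2)) + 54 = 66*I*sqrt(2) + 54 = 54 + 66*I*sqrt(2)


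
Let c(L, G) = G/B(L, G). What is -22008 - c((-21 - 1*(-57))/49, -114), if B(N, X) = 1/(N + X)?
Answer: -1711092/49 ≈ -34920.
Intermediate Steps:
c(L, G) = G*(G + L) (c(L, G) = G/(1/(L + G)) = G/(1/(G + L)) = G*(G + L))
-22008 - c((-21 - 1*(-57))/49, -114) = -22008 - (-114)*(-114 + (-21 - 1*(-57))/49) = -22008 - (-114)*(-114 + (-21 + 57)*(1/49)) = -22008 - (-114)*(-114 + 36*(1/49)) = -22008 - (-114)*(-114 + 36/49) = -22008 - (-114)*(-5550)/49 = -22008 - 1*632700/49 = -22008 - 632700/49 = -1711092/49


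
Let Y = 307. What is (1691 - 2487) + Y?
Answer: -489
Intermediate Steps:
(1691 - 2487) + Y = (1691 - 2487) + 307 = -796 + 307 = -489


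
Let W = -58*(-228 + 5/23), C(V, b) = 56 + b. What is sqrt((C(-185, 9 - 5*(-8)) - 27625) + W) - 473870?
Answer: -473870 + I*sqrt(7569254)/23 ≈ -4.7387e+5 + 119.62*I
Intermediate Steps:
W = 303862/23 (W = -58*(-228 + 5*(1/23)) = -58*(-228 + 5/23) = -58*(-5239/23) = 303862/23 ≈ 13211.)
sqrt((C(-185, 9 - 5*(-8)) - 27625) + W) - 473870 = sqrt(((56 + (9 - 5*(-8))) - 27625) + 303862/23) - 473870 = sqrt(((56 + (9 + 40)) - 27625) + 303862/23) - 473870 = sqrt(((56 + 49) - 27625) + 303862/23) - 473870 = sqrt((105 - 27625) + 303862/23) - 473870 = sqrt(-27520 + 303862/23) - 473870 = sqrt(-329098/23) - 473870 = I*sqrt(7569254)/23 - 473870 = -473870 + I*sqrt(7569254)/23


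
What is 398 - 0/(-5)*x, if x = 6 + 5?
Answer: 398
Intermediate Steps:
x = 11
398 - 0/(-5)*x = 398 - 0/(-5)*11 = 398 - 0*(-⅕)*11 = 398 - 0*11 = 398 - 1*0 = 398 + 0 = 398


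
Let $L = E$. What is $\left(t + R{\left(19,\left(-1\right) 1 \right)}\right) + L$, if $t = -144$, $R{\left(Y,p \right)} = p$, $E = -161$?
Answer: $-306$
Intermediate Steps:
$L = -161$
$\left(t + R{\left(19,\left(-1\right) 1 \right)}\right) + L = \left(-144 - 1\right) - 161 = -145 - 161 = -306$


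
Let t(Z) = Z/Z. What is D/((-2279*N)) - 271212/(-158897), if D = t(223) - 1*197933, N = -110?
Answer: 18269667638/19916944465 ≈ 0.91729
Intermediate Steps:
t(Z) = 1
D = -197932 (D = 1 - 1*197933 = 1 - 197933 = -197932)
D/((-2279*N)) - 271212/(-158897) = -197932/((-2279*(-110))) - 271212/(-158897) = -197932/250690 - 271212*(-1/158897) = -197932*1/250690 + 271212/158897 = -98966/125345 + 271212/158897 = 18269667638/19916944465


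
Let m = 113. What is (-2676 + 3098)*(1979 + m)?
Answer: 882824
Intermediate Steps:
(-2676 + 3098)*(1979 + m) = (-2676 + 3098)*(1979 + 113) = 422*2092 = 882824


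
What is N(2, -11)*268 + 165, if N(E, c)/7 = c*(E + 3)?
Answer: -103015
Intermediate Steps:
N(E, c) = 7*c*(3 + E) (N(E, c) = 7*(c*(E + 3)) = 7*(c*(3 + E)) = 7*c*(3 + E))
N(2, -11)*268 + 165 = (7*(-11)*(3 + 2))*268 + 165 = (7*(-11)*5)*268 + 165 = -385*268 + 165 = -103180 + 165 = -103015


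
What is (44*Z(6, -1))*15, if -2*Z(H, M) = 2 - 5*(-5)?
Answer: -8910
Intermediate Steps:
Z(H, M) = -27/2 (Z(H, M) = -(2 - 5*(-5))/2 = -(2 + 25)/2 = -1/2*27 = -27/2)
(44*Z(6, -1))*15 = (44*(-27/2))*15 = -594*15 = -8910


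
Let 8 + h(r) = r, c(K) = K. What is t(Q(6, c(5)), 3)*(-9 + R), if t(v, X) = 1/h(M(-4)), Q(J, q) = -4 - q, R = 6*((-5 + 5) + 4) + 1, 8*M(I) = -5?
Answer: -128/69 ≈ -1.8551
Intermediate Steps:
M(I) = -5/8 (M(I) = (⅛)*(-5) = -5/8)
h(r) = -8 + r
R = 25 (R = 6*(0 + 4) + 1 = 6*4 + 1 = 24 + 1 = 25)
t(v, X) = -8/69 (t(v, X) = 1/(-8 - 5/8) = 1/(-69/8) = -8/69)
t(Q(6, c(5)), 3)*(-9 + R) = -8*(-9 + 25)/69 = -8/69*16 = -128/69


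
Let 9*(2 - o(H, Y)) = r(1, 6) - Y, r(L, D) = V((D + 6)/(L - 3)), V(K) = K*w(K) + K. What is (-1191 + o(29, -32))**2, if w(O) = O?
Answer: 115842169/81 ≈ 1.4302e+6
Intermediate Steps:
V(K) = K + K**2 (V(K) = K*K + K = K**2 + K = K + K**2)
r(L, D) = (1 + (6 + D)/(-3 + L))*(6 + D)/(-3 + L) (r(L, D) = ((D + 6)/(L - 3))*(1 + (D + 6)/(L - 3)) = ((6 + D)/(-3 + L))*(1 + (6 + D)/(-3 + L)) = (1 + (6 + D)/(-3 + L))*(6 + D)/(-3 + L))
o(H, Y) = -4/3 + Y/9 (o(H, Y) = 2 - ((6 + 6)*(3 + 6 + 1)/(-3 + 1)**2 - Y)/9 = 2 - (12*10/(-2)**2 - Y)/9 = 2 - ((1/4)*12*10 - Y)/9 = 2 - (30 - Y)/9 = 2 + (-10/3 + Y/9) = -4/3 + Y/9)
(-1191 + o(29, -32))**2 = (-1191 + (-4/3 + (1/9)*(-32)))**2 = (-1191 + (-4/3 - 32/9))**2 = (-1191 - 44/9)**2 = (-10763/9)**2 = 115842169/81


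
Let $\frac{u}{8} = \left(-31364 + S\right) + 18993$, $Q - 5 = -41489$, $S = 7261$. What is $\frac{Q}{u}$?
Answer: $\frac{10371}{10220} \approx 1.0148$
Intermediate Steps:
$Q = -41484$ ($Q = 5 - 41489 = -41484$)
$u = -40880$ ($u = 8 \left(\left(-31364 + 7261\right) + 18993\right) = 8 \left(-24103 + 18993\right) = 8 \left(-5110\right) = -40880$)
$\frac{Q}{u} = - \frac{41484}{-40880} = \left(-41484\right) \left(- \frac{1}{40880}\right) = \frac{10371}{10220}$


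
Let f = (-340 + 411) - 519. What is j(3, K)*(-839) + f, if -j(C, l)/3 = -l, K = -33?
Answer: 82613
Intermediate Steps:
f = -448 (f = 71 - 519 = -448)
j(C, l) = 3*l (j(C, l) = -(-3)*l = 3*l)
j(3, K)*(-839) + f = (3*(-33))*(-839) - 448 = -99*(-839) - 448 = 83061 - 448 = 82613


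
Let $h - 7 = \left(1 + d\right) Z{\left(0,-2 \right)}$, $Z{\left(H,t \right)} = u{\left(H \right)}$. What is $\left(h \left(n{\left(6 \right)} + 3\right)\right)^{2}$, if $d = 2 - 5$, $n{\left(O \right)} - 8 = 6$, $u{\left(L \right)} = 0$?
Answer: $14161$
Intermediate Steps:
$Z{\left(H,t \right)} = 0$
$n{\left(O \right)} = 14$ ($n{\left(O \right)} = 8 + 6 = 14$)
$d = -3$
$h = 7$ ($h = 7 + \left(1 - 3\right) 0 = 7 - 0 = 7 + 0 = 7$)
$\left(h \left(n{\left(6 \right)} + 3\right)\right)^{2} = \left(7 \left(14 + 3\right)\right)^{2} = \left(7 \cdot 17\right)^{2} = 119^{2} = 14161$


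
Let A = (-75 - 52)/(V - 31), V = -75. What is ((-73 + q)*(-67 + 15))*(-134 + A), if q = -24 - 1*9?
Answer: -732004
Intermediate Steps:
q = -33 (q = -24 - 9 = -33)
A = 127/106 (A = (-75 - 52)/(-75 - 31) = -127/(-106) = -127*(-1/106) = 127/106 ≈ 1.1981)
((-73 + q)*(-67 + 15))*(-134 + A) = ((-73 - 33)*(-67 + 15))*(-134 + 127/106) = -106*(-52)*(-14077/106) = 5512*(-14077/106) = -732004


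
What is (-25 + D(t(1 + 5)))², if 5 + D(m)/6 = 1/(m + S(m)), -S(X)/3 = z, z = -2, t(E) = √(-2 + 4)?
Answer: 840907/289 + 5502*√2/289 ≈ 2936.6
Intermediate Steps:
t(E) = √2
S(X) = 6 (S(X) = -3*(-2) = 6)
D(m) = -30 + 6/(6 + m) (D(m) = -30 + 6/(m + 6) = -30 + 6/(6 + m))
(-25 + D(t(1 + 5)))² = (-25 + 6*(-29 - 5*√2)/(6 + √2))²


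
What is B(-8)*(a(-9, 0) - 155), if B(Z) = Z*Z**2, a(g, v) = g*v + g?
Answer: 83968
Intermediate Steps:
a(g, v) = g + g*v
B(Z) = Z**3
B(-8)*(a(-9, 0) - 155) = (-8)**3*(-9*(1 + 0) - 155) = -512*(-9*1 - 155) = -512*(-9 - 155) = -512*(-164) = 83968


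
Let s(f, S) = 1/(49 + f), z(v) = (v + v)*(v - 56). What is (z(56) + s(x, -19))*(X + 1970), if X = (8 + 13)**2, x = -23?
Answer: 2411/26 ≈ 92.731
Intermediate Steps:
z(v) = 2*v*(-56 + v) (z(v) = (2*v)*(-56 + v) = 2*v*(-56 + v))
X = 441 (X = 21**2 = 441)
(z(56) + s(x, -19))*(X + 1970) = (2*56*(-56 + 56) + 1/(49 - 23))*(441 + 1970) = (2*56*0 + 1/26)*2411 = (0 + 1/26)*2411 = (1/26)*2411 = 2411/26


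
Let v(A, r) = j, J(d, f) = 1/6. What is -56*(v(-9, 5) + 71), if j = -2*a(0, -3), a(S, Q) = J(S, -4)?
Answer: -11872/3 ≈ -3957.3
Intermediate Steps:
J(d, f) = ⅙
a(S, Q) = ⅙
j = -⅓ (j = -2*⅙ = -⅓ ≈ -0.33333)
v(A, r) = -⅓
-56*(v(-9, 5) + 71) = -56*(-⅓ + 71) = -56*212/3 = -11872/3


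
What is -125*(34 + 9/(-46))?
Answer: -194375/46 ≈ -4225.5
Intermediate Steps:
-125*(34 + 9/(-46)) = -125*(34 + 9*(-1/46)) = -125*(34 - 9/46) = -125*1555/46 = -194375/46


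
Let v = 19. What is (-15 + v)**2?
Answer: 16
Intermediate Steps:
(-15 + v)**2 = (-15 + 19)**2 = 4**2 = 16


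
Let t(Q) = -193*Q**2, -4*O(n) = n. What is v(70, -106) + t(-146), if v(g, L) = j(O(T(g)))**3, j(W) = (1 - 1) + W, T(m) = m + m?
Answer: -4156863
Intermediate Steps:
T(m) = 2*m
O(n) = -n/4
j(W) = W (j(W) = 0 + W = W)
v(g, L) = -g**3/8 (v(g, L) = (-g/2)**3 = -g**3/8)
v(70, -106) + t(-146) = -1/8*70**3 - 193*(-146)**2 = -1/8*343000 - 193*21316 = -42875 - 4113988 = -4156863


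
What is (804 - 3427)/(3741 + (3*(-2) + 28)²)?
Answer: -2623/4225 ≈ -0.62083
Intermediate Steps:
(804 - 3427)/(3741 + (3*(-2) + 28)²) = -2623/(3741 + (-6 + 28)²) = -2623/(3741 + 22²) = -2623/(3741 + 484) = -2623/4225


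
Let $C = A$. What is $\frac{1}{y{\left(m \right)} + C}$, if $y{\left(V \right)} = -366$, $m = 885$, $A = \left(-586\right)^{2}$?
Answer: $\frac{1}{343030} \approx 2.9152 \cdot 10^{-6}$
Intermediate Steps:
$A = 343396$
$C = 343396$
$\frac{1}{y{\left(m \right)} + C} = \frac{1}{-366 + 343396} = \frac{1}{343030}$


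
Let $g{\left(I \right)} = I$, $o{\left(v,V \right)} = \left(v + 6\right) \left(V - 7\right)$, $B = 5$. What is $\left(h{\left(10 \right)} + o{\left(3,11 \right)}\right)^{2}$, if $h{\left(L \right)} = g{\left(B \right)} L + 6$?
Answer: $8464$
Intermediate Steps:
$o{\left(v,V \right)} = \left(-7 + V\right) \left(6 + v\right)$ ($o{\left(v,V \right)} = \left(6 + v\right) \left(-7 + V\right) = \left(-7 + V\right) \left(6 + v\right)$)
$h{\left(L \right)} = 6 + 5 L$ ($h{\left(L \right)} = 5 L + 6 = 6 + 5 L$)
$\left(h{\left(10 \right)} + o{\left(3,11 \right)}\right)^{2} = \left(\left(6 + 5 \cdot 10\right) + \left(-42 - 21 + 6 \cdot 11 + 11 \cdot 3\right)\right)^{2} = \left(\left(6 + 50\right) + \left(-42 - 21 + 66 + 33\right)\right)^{2} = \left(56 + 36\right)^{2} = 92^{2} = 8464$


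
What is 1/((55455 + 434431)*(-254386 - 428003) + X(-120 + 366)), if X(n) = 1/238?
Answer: -238/79561690601651 ≈ -2.9914e-12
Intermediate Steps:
X(n) = 1/238
1/((55455 + 434431)*(-254386 - 428003) + X(-120 + 366)) = 1/((55455 + 434431)*(-254386 - 428003) + 1/238) = 1/(489886*(-682389) + 1/238) = 1/(-334292817654 + 1/238) = 1/(-79561690601651/238) = -238/79561690601651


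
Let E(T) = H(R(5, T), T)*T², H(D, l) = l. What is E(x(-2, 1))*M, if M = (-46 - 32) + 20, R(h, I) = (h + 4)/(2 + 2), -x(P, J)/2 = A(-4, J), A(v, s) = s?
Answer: 464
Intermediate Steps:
x(P, J) = -2*J
R(h, I) = 1 + h/4 (R(h, I) = (4 + h)/4 = (4 + h)*(¼) = 1 + h/4)
E(T) = T³ (E(T) = T*T² = T³)
M = -58 (M = -78 + 20 = -58)
E(x(-2, 1))*M = (-2*1)³*(-58) = (-2)³*(-58) = -8*(-58) = 464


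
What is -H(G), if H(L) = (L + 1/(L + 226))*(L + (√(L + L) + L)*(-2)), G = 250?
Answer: 14875125/238 + 595005*√5/119 ≈ 73681.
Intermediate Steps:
H(L) = (L + 1/(226 + L))*(-L - 2*√2*√L) (H(L) = (L + 1/(226 + L))*(L + (√(2*L) + L)*(-2)) = (L + 1/(226 + L))*(L + (√2*√L + L)*(-2)) = (L + 1/(226 + L))*(L + (L + √2*√L)*(-2)) = (L + 1/(226 + L))*(L + (-2*L - 2*√2*√L)) = (L + 1/(226 + L))*(-L - 2*√2*√L))
-H(G) = -(-1*250 - 1*250³ - 226*250² - 452*√2*250^(3/2) - 2*√2*√250 - 2*√2*250^(5/2))/(226 + 250) = -(-250 - 1*15625000 - 226*62500 - 452*√2*1250*√10 - 2*√2*5*√10 - 2*√2*312500*√10)/476 = -(-250 - 15625000 - 14125000 - 1130000*√5 - 20*√5 - 1250000*√5)/476 = -(-29750250 - 2380020*√5)/476 = -(-14875125/238 - 595005*√5/119) = 14875125/238 + 595005*√5/119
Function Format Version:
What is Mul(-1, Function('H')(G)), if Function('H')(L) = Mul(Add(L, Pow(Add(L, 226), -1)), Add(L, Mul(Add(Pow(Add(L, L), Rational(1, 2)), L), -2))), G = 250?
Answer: Add(Rational(14875125, 238), Mul(Rational(595005, 119), Pow(5, Rational(1, 2)))) ≈ 73681.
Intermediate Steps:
Function('H')(L) = Mul(Add(L, Pow(Add(226, L), -1)), Add(Mul(-1, L), Mul(-2, Pow(2, Rational(1, 2)), Pow(L, Rational(1, 2))))) (Function('H')(L) = Mul(Add(L, Pow(Add(226, L), -1)), Add(L, Mul(Add(Pow(Mul(2, L), Rational(1, 2)), L), -2))) = Mul(Add(L, Pow(Add(226, L), -1)), Add(L, Mul(Add(Mul(Pow(2, Rational(1, 2)), Pow(L, Rational(1, 2))), L), -2))) = Mul(Add(L, Pow(Add(226, L), -1)), Add(L, Mul(Add(L, Mul(Pow(2, Rational(1, 2)), Pow(L, Rational(1, 2)))), -2))) = Mul(Add(L, Pow(Add(226, L), -1)), Add(L, Add(Mul(-2, L), Mul(-2, Pow(2, Rational(1, 2)), Pow(L, Rational(1, 2)))))) = Mul(Add(L, Pow(Add(226, L), -1)), Add(Mul(-1, L), Mul(-2, Pow(2, Rational(1, 2)), Pow(L, Rational(1, 2))))))
Mul(-1, Function('H')(G)) = Mul(-1, Mul(Pow(Add(226, 250), -1), Add(Mul(-1, 250), Mul(-1, Pow(250, 3)), Mul(-226, Pow(250, 2)), Mul(-452, Pow(2, Rational(1, 2)), Pow(250, Rational(3, 2))), Mul(-2, Pow(2, Rational(1, 2)), Pow(250, Rational(1, 2))), Mul(-2, Pow(2, Rational(1, 2)), Pow(250, Rational(5, 2)))))) = Mul(-1, Mul(Pow(476, -1), Add(-250, Mul(-1, 15625000), Mul(-226, 62500), Mul(-452, Pow(2, Rational(1, 2)), Mul(1250, Pow(10, Rational(1, 2)))), Mul(-2, Pow(2, Rational(1, 2)), Mul(5, Pow(10, Rational(1, 2)))), Mul(-2, Pow(2, Rational(1, 2)), Mul(312500, Pow(10, Rational(1, 2))))))) = Mul(-1, Mul(Rational(1, 476), Add(-250, -15625000, -14125000, Mul(-1130000, Pow(5, Rational(1, 2))), Mul(-20, Pow(5, Rational(1, 2))), Mul(-1250000, Pow(5, Rational(1, 2)))))) = Mul(-1, Mul(Rational(1, 476), Add(-29750250, Mul(-2380020, Pow(5, Rational(1, 2)))))) = Mul(-1, Add(Rational(-14875125, 238), Mul(Rational(-595005, 119), Pow(5, Rational(1, 2))))) = Add(Rational(14875125, 238), Mul(Rational(595005, 119), Pow(5, Rational(1, 2))))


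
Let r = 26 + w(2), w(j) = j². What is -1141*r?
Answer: -34230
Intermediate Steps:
r = 30 (r = 26 + 2² = 26 + 4 = 30)
-1141*r = -1141*30 = -34230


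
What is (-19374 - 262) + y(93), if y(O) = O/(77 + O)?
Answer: -3338027/170 ≈ -19635.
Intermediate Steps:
(-19374 - 262) + y(93) = (-19374 - 262) + 93/(77 + 93) = -19636 + 93/170 = -3338027/170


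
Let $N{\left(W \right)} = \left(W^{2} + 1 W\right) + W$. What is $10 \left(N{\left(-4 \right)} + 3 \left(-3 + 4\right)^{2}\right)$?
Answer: $110$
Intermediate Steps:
$N{\left(W \right)} = W^{2} + 2 W$ ($N{\left(W \right)} = \left(W^{2} + W\right) + W = \left(W + W^{2}\right) + W = W^{2} + 2 W$)
$10 \left(N{\left(-4 \right)} + 3 \left(-3 + 4\right)^{2}\right) = 10 \left(- 4 \left(2 - 4\right) + 3 \left(-3 + 4\right)^{2}\right) = 10 \left(\left(-4\right) \left(-2\right) + 3 \cdot 1^{2}\right) = 10 \left(8 + 3 \cdot 1\right) = 10 \left(8 + 3\right) = 10 \cdot 11 = 110$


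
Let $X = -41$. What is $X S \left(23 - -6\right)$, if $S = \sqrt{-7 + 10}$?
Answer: $- 1189 \sqrt{3} \approx -2059.4$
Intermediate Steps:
$S = \sqrt{3} \approx 1.732$
$X S \left(23 - -6\right) = - 41 \sqrt{3} \left(23 - -6\right) = - 41 \sqrt{3} \left(23 + 6\right) = - 41 \sqrt{3} \cdot 29 = - 1189 \sqrt{3}$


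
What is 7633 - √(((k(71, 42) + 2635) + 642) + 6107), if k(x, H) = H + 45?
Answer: 7633 - √9471 ≈ 7535.7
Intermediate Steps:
k(x, H) = 45 + H
7633 - √(((k(71, 42) + 2635) + 642) + 6107) = 7633 - √((((45 + 42) + 2635) + 642) + 6107) = 7633 - √(((87 + 2635) + 642) + 6107) = 7633 - √((2722 + 642) + 6107) = 7633 - √(3364 + 6107) = 7633 - √9471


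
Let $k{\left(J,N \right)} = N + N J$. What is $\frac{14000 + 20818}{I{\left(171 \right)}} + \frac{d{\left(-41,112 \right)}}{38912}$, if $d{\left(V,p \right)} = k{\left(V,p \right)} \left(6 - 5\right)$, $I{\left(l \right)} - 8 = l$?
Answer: $\frac{10578407}{54416} \approx 194.4$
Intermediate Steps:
$I{\left(l \right)} = 8 + l$
$k{\left(J,N \right)} = N + J N$
$d{\left(V,p \right)} = p \left(1 + V\right)$ ($d{\left(V,p \right)} = p \left(1 + V\right) \left(6 - 5\right) = p \left(1 + V\right) 1 = p \left(1 + V\right)$)
$\frac{14000 + 20818}{I{\left(171 \right)}} + \frac{d{\left(-41,112 \right)}}{38912} = \frac{14000 + 20818}{8 + 171} + \frac{112 \left(1 - 41\right)}{38912} = \frac{34818}{179} + 112 \left(-40\right) \frac{1}{38912} = 34818 \cdot \frac{1}{179} - \frac{35}{304} = \frac{34818}{179} - \frac{35}{304} = \frac{10578407}{54416}$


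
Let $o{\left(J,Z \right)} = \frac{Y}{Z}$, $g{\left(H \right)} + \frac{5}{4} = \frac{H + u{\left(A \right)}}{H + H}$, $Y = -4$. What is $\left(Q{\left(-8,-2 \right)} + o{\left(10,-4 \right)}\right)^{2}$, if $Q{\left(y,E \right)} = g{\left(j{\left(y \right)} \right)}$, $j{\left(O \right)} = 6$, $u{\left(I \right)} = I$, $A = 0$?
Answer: $\frac{1}{16} \approx 0.0625$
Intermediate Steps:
$g{\left(H \right)} = - \frac{3}{4}$ ($g{\left(H \right)} = - \frac{5}{4} + \frac{H + 0}{H + H} = - \frac{5}{4} + \frac{H}{2 H} = - \frac{5}{4} + H \frac{1}{2 H} = - \frac{5}{4} + \frac{1}{2} = - \frac{3}{4}$)
$Q{\left(y,E \right)} = - \frac{3}{4}$
$o{\left(J,Z \right)} = - \frac{4}{Z}$
$\left(Q{\left(-8,-2 \right)} + o{\left(10,-4 \right)}\right)^{2} = \left(- \frac{3}{4} - \frac{4}{-4}\right)^{2} = \left(- \frac{3}{4} - -1\right)^{2} = \left(- \frac{3}{4} + 1\right)^{2} = \left(\frac{1}{4}\right)^{2} = \frac{1}{16}$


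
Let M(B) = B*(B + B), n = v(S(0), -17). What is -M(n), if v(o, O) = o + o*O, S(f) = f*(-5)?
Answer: 0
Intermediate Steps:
S(f) = -5*f
v(o, O) = o + O*o
n = 0 (n = (-5*0)*(1 - 17) = 0*(-16) = 0)
M(B) = 2*B² (M(B) = B*(2*B) = 2*B²)
-M(n) = -2*0² = -2*0 = -1*0 = 0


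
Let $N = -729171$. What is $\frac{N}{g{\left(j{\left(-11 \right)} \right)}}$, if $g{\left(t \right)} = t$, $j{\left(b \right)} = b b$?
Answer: $- \frac{729171}{121} \approx -6026.2$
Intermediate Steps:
$j{\left(b \right)} = b^{2}$
$\frac{N}{g{\left(j{\left(-11 \right)} \right)}} = - \frac{729171}{\left(-11\right)^{2}} = - \frac{729171}{121}$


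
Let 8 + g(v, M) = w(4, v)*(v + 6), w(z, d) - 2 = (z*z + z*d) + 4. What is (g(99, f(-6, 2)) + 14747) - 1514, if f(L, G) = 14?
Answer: 57115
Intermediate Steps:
w(z, d) = 6 + z² + d*z (w(z, d) = 2 + ((z*z + z*d) + 4) = 2 + ((z² + d*z) + 4) = 2 + (4 + z² + d*z) = 6 + z² + d*z)
g(v, M) = -8 + (6 + v)*(22 + 4*v) (g(v, M) = -8 + (6 + 4² + v*4)*(v + 6) = -8 + (6 + 16 + 4*v)*(6 + v) = -8 + (22 + 4*v)*(6 + v) = -8 + (6 + v)*(22 + 4*v))
(g(99, f(-6, 2)) + 14747) - 1514 = ((124 + 4*99² + 46*99) + 14747) - 1514 = ((124 + 4*9801 + 4554) + 14747) - 1514 = ((124 + 39204 + 4554) + 14747) - 1514 = (43882 + 14747) - 1514 = 58629 - 1514 = 57115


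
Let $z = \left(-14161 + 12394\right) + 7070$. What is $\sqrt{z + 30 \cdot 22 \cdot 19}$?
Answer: $\sqrt{17843} \approx 133.58$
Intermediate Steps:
$z = 5303$ ($z = -1767 + 7070 = 5303$)
$\sqrt{z + 30 \cdot 22 \cdot 19} = \sqrt{5303 + 30 \cdot 22 \cdot 19} = \sqrt{5303 + 660 \cdot 19} = \sqrt{5303 + 12540} = \sqrt{17843}$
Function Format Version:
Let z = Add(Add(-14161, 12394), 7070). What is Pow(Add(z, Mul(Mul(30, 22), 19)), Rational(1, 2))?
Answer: Pow(17843, Rational(1, 2)) ≈ 133.58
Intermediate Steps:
z = 5303 (z = Add(-1767, 7070) = 5303)
Pow(Add(z, Mul(Mul(30, 22), 19)), Rational(1, 2)) = Pow(Add(5303, Mul(Mul(30, 22), 19)), Rational(1, 2)) = Pow(Add(5303, Mul(660, 19)), Rational(1, 2)) = Pow(Add(5303, 12540), Rational(1, 2)) = Pow(17843, Rational(1, 2))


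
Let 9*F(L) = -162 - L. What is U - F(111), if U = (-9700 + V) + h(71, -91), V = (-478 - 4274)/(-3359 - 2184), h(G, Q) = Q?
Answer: -162295870/16629 ≈ -9759.8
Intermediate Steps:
V = 4752/5543 (V = -4752/(-5543) = -4752*(-1/5543) = 4752/5543 ≈ 0.85730)
U = -54266761/5543 (U = (-9700 + 4752/5543) - 91 = -53762348/5543 - 91 = -54266761/5543 ≈ -9790.1)
F(L) = -18 - L/9 (F(L) = (-162 - L)/9 = -18 - L/9)
U - F(111) = -54266761/5543 - (-18 - 1/9*111) = -54266761/5543 - (-18 - 37/3) = -54266761/5543 - 1*(-91/3) = -54266761/5543 + 91/3 = -162295870/16629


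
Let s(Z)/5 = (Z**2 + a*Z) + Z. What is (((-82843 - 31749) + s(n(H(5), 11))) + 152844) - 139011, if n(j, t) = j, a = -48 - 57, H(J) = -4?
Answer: -98599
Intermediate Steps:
a = -105
s(Z) = -520*Z + 5*Z**2 (s(Z) = 5*((Z**2 - 105*Z) + Z) = 5*(Z**2 - 104*Z) = -520*Z + 5*Z**2)
(((-82843 - 31749) + s(n(H(5), 11))) + 152844) - 139011 = (((-82843 - 31749) + 5*(-4)*(-104 - 4)) + 152844) - 139011 = ((-114592 + 5*(-4)*(-108)) + 152844) - 139011 = ((-114592 + 2160) + 152844) - 139011 = (-112432 + 152844) - 139011 = 40412 - 139011 = -98599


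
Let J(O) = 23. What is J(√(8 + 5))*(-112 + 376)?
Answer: 6072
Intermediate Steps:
J(√(8 + 5))*(-112 + 376) = 23*(-112 + 376) = 23*264 = 6072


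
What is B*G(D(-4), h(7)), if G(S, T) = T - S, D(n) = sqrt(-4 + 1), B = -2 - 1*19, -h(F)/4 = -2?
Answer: -168 + 21*I*sqrt(3) ≈ -168.0 + 36.373*I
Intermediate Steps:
h(F) = 8 (h(F) = -4*(-2) = 8)
B = -21 (B = -2 - 19 = -21)
D(n) = I*sqrt(3) (D(n) = sqrt(-3) = I*sqrt(3))
B*G(D(-4), h(7)) = -21*(8 - I*sqrt(3)) = -168 + 21*I*sqrt(3)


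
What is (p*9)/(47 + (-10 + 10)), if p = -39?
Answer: -351/47 ≈ -7.4681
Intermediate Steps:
(p*9)/(47 + (-10 + 10)) = (-39*9)/(47 + (-10 + 10)) = -351/(47 + 0) = -351/47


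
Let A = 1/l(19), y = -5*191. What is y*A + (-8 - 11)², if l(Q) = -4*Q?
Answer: 28391/76 ≈ 373.57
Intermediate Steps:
y = -955
A = -1/76 (A = 1/(-4*19) = 1/(-76) = -1/76 ≈ -0.013158)
y*A + (-8 - 11)² = -955*(-1/76) + (-8 - 11)² = 955/76 + (-19)² = 955/76 + 361 = 28391/76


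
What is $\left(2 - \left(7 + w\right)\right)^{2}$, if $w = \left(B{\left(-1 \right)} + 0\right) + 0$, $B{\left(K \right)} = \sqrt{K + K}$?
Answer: $\left(5 + i \sqrt{2}\right)^{2} \approx 23.0 + 14.142 i$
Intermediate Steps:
$B{\left(K \right)} = \sqrt{2} \sqrt{K}$ ($B{\left(K \right)} = \sqrt{2 K} = \sqrt{2} \sqrt{K}$)
$w = i \sqrt{2}$ ($w = \left(\sqrt{2} \sqrt{-1} + 0\right) + 0 = \left(\sqrt{2} i + 0\right) + 0 = \left(i \sqrt{2} + 0\right) + 0 = i \sqrt{2} + 0 = i \sqrt{2} \approx 1.4142 i$)
$\left(2 - \left(7 + w\right)\right)^{2} = \left(2 - \left(7 + i \sqrt{2}\right)\right)^{2} = \left(-5 - i \sqrt{2}\right)^{2}$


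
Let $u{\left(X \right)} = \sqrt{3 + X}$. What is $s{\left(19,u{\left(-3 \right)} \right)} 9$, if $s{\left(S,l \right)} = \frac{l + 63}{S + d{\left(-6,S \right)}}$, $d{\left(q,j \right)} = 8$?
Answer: $21$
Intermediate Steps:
$s{\left(S,l \right)} = \frac{63 + l}{8 + S}$ ($s{\left(S,l \right)} = \frac{l + 63}{S + 8} = \frac{63 + l}{8 + S}$)
$s{\left(19,u{\left(-3 \right)} \right)} 9 = \frac{63 + \sqrt{3 - 3}}{8 + 19} \cdot 9 = \frac{63 + \sqrt{0}}{27} \cdot 9 = \frac{63 + 0}{27} \cdot 9 = \frac{1}{27} \cdot 63 \cdot 9 = \frac{7}{3} \cdot 9 = 21$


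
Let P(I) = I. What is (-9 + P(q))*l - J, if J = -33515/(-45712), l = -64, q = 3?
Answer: 17519893/45712 ≈ 383.27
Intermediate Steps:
J = 33515/45712 (J = -33515*(-1/45712) = 33515/45712 ≈ 0.73318)
(-9 + P(q))*l - J = (-9 + 3)*(-64) - 1*33515/45712 = -6*(-64) - 33515/45712 = 384 - 33515/45712 = 17519893/45712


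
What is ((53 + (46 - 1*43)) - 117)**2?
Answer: 3721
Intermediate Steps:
((53 + (46 - 1*43)) - 117)**2 = ((53 + (46 - 43)) - 117)**2 = ((53 + 3) - 117)**2 = (56 - 117)**2 = (-61)**2 = 3721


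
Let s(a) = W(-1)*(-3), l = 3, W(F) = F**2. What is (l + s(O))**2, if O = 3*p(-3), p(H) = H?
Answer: 0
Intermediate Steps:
O = -9 (O = 3*(-3) = -9)
s(a) = -3 (s(a) = (-1)**2*(-3) = 1*(-3) = -3)
(l + s(O))**2 = (3 - 3)**2 = 0**2 = 0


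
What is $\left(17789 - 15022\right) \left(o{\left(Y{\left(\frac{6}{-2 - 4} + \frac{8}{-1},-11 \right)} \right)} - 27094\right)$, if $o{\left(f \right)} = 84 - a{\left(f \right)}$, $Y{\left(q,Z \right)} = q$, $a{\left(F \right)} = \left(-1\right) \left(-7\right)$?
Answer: $-74756039$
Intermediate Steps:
$a{\left(F \right)} = 7$
$o{\left(f \right)} = 77$ ($o{\left(f \right)} = 84 - 7 = 77$)
$\left(17789 - 15022\right) \left(o{\left(Y{\left(\frac{6}{-2 - 4} + \frac{8}{-1},-11 \right)} \right)} - 27094\right) = \left(17789 - 15022\right) \left(77 - 27094\right) = 2767 \left(-27017\right) = -74756039$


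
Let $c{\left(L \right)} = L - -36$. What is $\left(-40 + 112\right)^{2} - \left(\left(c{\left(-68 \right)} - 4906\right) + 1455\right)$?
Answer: $8667$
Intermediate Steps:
$c{\left(L \right)} = 36 + L$ ($c{\left(L \right)} = L + 36 = 36 + L$)
$\left(-40 + 112\right)^{2} - \left(\left(c{\left(-68 \right)} - 4906\right) + 1455\right) = \left(-40 + 112\right)^{2} - \left(\left(\left(36 - 68\right) - 4906\right) + 1455\right) = 72^{2} - \left(\left(-32 - 4906\right) + 1455\right) = 5184 - \left(-4938 + 1455\right) = 5184 - -3483 = 5184 + 3483 = 8667$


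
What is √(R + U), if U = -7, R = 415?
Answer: 2*√102 ≈ 20.199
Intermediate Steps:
√(R + U) = √(415 - 7) = √408 = 2*√102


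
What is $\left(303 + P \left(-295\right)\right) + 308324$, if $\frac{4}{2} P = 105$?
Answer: $\frac{586279}{2} \approx 2.9314 \cdot 10^{5}$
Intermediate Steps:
$P = \frac{105}{2}$ ($P = \frac{1}{2} \cdot 105 = \frac{105}{2} \approx 52.5$)
$\left(303 + P \left(-295\right)\right) + 308324 = \left(303 + \frac{105}{2} \left(-295\right)\right) + 308324 = \left(303 - \frac{30975}{2}\right) + 308324 = - \frac{30369}{2} + 308324 = \frac{586279}{2}$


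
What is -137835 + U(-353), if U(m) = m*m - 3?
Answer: -13229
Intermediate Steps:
U(m) = -3 + m**2 (U(m) = m**2 - 3 = -3 + m**2)
-137835 + U(-353) = -137835 + (-3 + (-353)**2) = -137835 + (-3 + 124609) = -137835 + 124606 = -13229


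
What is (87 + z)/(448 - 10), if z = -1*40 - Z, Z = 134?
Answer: -29/146 ≈ -0.19863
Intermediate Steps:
z = -174 (z = -1*40 - 1*134 = -40 - 134 = -174)
(87 + z)/(448 - 10) = (87 - 174)/(448 - 10) = -87/438 = -87*1/438 = -29/146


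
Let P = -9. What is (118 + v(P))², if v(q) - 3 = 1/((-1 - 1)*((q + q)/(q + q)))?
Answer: 58081/4 ≈ 14520.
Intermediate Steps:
v(q) = 5/2 (v(q) = 3 + 1/((-1 - 1)*((q + q)/(q + q))) = 3 + 1/(-2*2*q/(2*q)) = 3 + 1/(-2*2*q*1/(2*q)) = 3 + 1/(-2*1) = 3 + 1/(-2) = 3 - ½ = 5/2)
(118 + v(P))² = (118 + 5/2)² = (241/2)² = 58081/4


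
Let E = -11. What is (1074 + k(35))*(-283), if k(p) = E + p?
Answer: -310734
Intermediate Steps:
k(p) = -11 + p
(1074 + k(35))*(-283) = (1074 + (-11 + 35))*(-283) = (1074 + 24)*(-283) = 1098*(-283) = -310734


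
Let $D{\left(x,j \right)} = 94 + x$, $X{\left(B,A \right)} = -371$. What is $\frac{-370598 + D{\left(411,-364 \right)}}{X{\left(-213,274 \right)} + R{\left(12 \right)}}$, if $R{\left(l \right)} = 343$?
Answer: $\frac{370093}{28} \approx 13218.0$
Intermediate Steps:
$\frac{-370598 + D{\left(411,-364 \right)}}{X{\left(-213,274 \right)} + R{\left(12 \right)}} = \frac{-370598 + \left(94 + 411\right)}{-371 + 343} = \frac{-370598 + 505}{-28} = \left(-370093\right) \left(- \frac{1}{28}\right) = \frac{370093}{28}$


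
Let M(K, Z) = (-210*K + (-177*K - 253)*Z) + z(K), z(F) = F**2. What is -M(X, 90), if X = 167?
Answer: 2690261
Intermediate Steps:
M(K, Z) = K**2 - 210*K + Z*(-253 - 177*K) (M(K, Z) = (-210*K + (-177*K - 253)*Z) + K**2 = (-210*K + (-253 - 177*K)*Z) + K**2 = (-210*K + Z*(-253 - 177*K)) + K**2 = K**2 - 210*K + Z*(-253 - 177*K))
-M(X, 90) = -(167**2 - 253*90 - 210*167 - 177*167*90) = -(27889 - 22770 - 35070 - 2660310) = -1*(-2690261) = 2690261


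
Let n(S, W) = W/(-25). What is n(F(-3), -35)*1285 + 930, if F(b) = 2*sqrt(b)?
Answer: 2729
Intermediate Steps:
n(S, W) = -W/25 (n(S, W) = W*(-1/25) = -W/25)
n(F(-3), -35)*1285 + 930 = -1/25*(-35)*1285 + 930 = (7/5)*1285 + 930 = 1799 + 930 = 2729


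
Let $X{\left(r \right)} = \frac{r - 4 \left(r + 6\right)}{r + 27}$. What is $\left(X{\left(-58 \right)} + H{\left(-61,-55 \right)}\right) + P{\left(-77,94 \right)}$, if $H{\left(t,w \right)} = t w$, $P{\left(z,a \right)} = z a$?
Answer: $- \frac{120523}{31} \approx -3887.8$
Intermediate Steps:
$P{\left(z,a \right)} = a z$
$X{\left(r \right)} = \frac{-24 - 3 r}{27 + r}$ ($X{\left(r \right)} = \frac{r - 4 \left(6 + r\right)}{27 + r} = \frac{r - \left(24 + 4 r\right)}{27 + r} = \frac{-24 - 3 r}{27 + r}$)
$\left(X{\left(-58 \right)} + H{\left(-61,-55 \right)}\right) + P{\left(-77,94 \right)} = \left(\frac{3 \left(-8 - -58\right)}{27 - 58} - -3355\right) + 94 \left(-77\right) = \left(\frac{3 \left(-8 + 58\right)}{-31} + 3355\right) - 7238 = \left(3 \left(- \frac{1}{31}\right) 50 + 3355\right) - 7238 = \left(- \frac{150}{31} + 3355\right) - 7238 = \frac{103855}{31} - 7238 = - \frac{120523}{31}$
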